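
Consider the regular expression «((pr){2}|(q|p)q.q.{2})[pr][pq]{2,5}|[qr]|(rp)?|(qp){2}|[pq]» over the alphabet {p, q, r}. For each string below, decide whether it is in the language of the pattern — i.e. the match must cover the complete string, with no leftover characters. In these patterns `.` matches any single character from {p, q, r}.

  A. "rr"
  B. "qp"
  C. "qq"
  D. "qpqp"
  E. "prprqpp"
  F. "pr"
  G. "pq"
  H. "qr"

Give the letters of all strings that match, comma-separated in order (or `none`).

A → no match
B → no match
C → no match
D → match
E → no match
F → no match
G → no match
H → no match

D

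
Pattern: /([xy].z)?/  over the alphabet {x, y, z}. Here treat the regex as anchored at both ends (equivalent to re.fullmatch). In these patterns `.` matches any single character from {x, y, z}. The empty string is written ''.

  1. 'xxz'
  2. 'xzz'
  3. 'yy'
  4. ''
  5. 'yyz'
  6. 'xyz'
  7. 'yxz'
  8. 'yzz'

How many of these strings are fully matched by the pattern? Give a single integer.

7

1 → match
2 → match
3 → no match
4 → match
5 → match
6 → match
7 → match
8 → match
Total matched: 7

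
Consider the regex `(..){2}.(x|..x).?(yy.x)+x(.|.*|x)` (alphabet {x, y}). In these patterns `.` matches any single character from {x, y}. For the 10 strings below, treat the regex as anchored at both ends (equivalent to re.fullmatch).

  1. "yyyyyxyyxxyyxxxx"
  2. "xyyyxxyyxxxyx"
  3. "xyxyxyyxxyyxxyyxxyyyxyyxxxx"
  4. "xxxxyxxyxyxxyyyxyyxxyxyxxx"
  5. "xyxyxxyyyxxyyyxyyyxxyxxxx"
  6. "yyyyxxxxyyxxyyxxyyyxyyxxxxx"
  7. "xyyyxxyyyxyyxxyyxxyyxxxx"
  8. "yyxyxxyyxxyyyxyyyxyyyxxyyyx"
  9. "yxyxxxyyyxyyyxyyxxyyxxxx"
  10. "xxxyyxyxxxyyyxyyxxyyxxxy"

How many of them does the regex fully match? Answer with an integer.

8

1 → match
2 → match
3 → match
4 → no match
5 → match
6 → match
7 → match
8 → match
9 → match
10 → no match
Total matched: 8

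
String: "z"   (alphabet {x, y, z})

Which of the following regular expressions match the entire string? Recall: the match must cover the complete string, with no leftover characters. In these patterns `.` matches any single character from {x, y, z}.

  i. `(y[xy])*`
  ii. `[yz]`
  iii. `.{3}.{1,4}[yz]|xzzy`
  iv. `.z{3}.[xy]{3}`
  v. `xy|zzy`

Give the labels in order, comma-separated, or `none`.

i → no match
ii → match
iii → no match
iv → no match
v → no match

ii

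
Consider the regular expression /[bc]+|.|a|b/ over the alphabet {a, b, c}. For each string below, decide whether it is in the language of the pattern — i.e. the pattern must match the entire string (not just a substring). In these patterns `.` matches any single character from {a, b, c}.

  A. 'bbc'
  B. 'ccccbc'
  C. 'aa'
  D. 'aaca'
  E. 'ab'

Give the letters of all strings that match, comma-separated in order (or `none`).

A → match
B → match
C → no match
D → no match
E → no match

A, B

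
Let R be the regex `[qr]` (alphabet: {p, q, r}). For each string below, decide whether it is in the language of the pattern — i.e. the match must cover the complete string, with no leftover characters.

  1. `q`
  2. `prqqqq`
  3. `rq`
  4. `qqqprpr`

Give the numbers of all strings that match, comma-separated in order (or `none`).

1 → match
2 → no match
3 → no match
4 → no match

1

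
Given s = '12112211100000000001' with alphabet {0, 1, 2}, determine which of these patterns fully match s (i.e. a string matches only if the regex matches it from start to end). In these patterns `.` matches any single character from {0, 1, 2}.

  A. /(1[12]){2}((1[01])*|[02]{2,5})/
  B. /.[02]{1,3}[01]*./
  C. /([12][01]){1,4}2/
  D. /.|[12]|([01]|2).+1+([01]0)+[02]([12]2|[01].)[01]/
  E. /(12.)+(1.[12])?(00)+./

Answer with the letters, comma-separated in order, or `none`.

A → no match
B → no match
C → no match — must end with '2'
D → match
E → match

D, E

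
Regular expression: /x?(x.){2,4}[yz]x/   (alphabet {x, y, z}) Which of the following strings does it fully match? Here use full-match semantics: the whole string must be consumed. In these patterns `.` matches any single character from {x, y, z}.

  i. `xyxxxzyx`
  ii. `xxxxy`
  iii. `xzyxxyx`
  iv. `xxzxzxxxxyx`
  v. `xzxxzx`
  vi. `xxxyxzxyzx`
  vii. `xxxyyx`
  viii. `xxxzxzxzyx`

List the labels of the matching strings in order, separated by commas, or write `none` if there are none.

i, iv, v, vi, vii, viii

i → match
ii → no match — must end with `x`
iii → no match
iv → match
v → match
vi → match
vii → match
viii → match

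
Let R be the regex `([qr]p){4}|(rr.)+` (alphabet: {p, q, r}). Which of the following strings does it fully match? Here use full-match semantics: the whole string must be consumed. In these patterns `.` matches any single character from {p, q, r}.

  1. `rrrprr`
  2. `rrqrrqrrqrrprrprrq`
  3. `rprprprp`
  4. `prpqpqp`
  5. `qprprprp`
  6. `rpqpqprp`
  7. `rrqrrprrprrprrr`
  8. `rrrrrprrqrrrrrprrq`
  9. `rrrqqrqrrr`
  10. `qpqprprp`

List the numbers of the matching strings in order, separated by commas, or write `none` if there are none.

1 → no match
2 → match
3 → match
4 → no match
5 → match
6 → match
7 → match
8 → match
9 → no match
10 → match

2, 3, 5, 6, 7, 8, 10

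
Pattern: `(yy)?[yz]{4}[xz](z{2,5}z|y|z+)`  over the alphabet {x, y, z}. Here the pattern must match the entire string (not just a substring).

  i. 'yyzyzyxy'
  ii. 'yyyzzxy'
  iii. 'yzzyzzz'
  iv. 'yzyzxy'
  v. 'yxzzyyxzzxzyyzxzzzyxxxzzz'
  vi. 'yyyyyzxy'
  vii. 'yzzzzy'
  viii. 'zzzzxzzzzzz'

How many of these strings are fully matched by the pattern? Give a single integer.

6

i → match
ii → no match
iii → match
iv → match
v → no match
vi → match
vii → match
viii → match
Total matched: 6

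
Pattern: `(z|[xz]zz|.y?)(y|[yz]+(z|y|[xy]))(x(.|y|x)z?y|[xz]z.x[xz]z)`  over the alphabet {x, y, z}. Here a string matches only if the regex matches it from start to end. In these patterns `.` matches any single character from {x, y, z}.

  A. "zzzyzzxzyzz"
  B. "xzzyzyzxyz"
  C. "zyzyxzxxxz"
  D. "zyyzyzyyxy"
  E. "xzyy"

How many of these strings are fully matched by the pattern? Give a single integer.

1

A → no match
B → no match
C → match
D → no match
E → no match
Total matched: 1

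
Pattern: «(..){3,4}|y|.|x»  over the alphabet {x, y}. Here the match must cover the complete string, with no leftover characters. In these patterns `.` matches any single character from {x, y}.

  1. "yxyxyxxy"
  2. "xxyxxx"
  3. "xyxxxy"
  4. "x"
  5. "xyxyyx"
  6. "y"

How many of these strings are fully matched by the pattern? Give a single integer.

6

1. "yxyxyxxy" → match
2. "xxyxxx" → match
3. "xyxxxy" → match
4. "x" → match
5. "xyxyyx" → match
6. "y" → match
Total matched: 6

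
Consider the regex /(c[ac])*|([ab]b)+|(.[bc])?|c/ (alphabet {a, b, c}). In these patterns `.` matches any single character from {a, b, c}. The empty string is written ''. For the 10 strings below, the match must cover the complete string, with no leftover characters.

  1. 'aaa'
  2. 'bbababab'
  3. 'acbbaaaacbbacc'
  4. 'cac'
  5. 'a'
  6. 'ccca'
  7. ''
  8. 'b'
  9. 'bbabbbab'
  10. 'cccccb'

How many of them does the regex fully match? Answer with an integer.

4

1 → no match
2 → match
3 → no match
4 → no match
5 → no match
6 → match
7 → match
8 → no match
9 → match
10 → no match
Total matched: 4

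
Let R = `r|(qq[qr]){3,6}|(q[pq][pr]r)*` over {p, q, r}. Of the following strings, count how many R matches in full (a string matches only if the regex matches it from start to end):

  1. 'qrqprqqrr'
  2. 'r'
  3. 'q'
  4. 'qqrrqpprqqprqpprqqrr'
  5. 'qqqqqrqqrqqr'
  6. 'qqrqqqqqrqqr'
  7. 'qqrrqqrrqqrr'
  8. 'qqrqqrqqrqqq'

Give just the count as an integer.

6

1 → no match
2 → match
3 → no match
4 → match
5 → match
6 → match
7 → match
8 → match
Total matched: 6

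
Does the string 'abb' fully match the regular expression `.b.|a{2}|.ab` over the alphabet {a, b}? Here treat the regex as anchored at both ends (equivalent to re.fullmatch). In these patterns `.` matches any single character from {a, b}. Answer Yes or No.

Yes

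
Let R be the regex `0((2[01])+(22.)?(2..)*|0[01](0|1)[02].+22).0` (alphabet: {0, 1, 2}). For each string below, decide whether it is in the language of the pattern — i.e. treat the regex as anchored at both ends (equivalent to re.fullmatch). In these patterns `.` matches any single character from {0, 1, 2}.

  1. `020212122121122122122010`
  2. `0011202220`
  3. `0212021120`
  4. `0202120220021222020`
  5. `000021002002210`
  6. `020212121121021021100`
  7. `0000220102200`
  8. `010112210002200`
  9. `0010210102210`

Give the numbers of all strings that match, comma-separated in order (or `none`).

1 → match
2 → match
3 → match
4 → match
5 → match
6 → match
7 → match
8 → no match
9 → match

1, 2, 3, 4, 5, 6, 7, 9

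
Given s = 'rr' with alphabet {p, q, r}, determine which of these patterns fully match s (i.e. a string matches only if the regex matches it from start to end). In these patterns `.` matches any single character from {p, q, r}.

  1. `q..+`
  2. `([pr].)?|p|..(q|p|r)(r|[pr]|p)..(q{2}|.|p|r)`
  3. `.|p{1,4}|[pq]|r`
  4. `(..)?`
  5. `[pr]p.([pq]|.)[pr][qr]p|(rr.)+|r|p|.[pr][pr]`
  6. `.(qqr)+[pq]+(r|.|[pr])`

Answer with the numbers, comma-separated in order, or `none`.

1 → no match — must start with 'q'
2 → match
3 → no match
4 → match
5 → no match
6 → no match

2, 4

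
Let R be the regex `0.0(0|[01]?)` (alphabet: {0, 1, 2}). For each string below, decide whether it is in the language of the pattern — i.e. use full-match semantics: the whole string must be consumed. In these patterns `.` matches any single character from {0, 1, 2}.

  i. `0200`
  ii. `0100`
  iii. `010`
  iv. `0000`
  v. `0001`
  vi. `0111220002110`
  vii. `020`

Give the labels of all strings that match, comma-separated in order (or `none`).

i → match
ii → match
iii → match
iv → match
v → match
vi → no match
vii → match

i, ii, iii, iv, v, vii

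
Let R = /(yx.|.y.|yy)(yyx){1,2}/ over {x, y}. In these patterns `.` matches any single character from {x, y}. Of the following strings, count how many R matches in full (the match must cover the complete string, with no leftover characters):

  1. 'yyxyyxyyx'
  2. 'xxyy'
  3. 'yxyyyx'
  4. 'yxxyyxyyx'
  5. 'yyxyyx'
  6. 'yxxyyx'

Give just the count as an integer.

1. 'yyxyyxyyx' → match
2. 'xxyy' → no match — must end with 'yyx'
3. 'yxyyyx' → match
4. 'yxxyyxyyx' → match
5. 'yyxyyx' → match
6. 'yxxyyx' → match
Total matched: 5

5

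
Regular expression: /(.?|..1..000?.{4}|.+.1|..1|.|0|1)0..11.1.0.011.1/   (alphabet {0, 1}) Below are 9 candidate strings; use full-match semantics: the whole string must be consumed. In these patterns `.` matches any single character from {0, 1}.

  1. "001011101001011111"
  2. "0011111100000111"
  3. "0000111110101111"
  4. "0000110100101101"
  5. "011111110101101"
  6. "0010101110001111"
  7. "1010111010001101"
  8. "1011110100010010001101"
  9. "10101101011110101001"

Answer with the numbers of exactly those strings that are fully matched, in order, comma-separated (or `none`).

3, 4, 5

1 → no match
2 → no match
3 → match
4 → match
5 → match
6 → no match
7 → no match
8 → no match
9 → no match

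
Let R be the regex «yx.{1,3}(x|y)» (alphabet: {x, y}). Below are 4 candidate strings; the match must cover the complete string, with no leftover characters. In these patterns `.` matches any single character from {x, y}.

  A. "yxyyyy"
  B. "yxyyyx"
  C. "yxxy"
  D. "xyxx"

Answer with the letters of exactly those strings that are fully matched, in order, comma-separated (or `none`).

A → match
B → match
C → match
D → no match — must start with "yx"

A, B, C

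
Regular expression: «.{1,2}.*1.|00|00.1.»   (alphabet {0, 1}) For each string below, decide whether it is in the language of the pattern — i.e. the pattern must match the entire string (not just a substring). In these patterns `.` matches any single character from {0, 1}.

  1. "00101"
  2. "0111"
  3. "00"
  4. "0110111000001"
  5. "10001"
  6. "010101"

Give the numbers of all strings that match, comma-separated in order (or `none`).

2, 3

1 → no match
2 → match
3 → match
4 → no match
5 → no match
6 → no match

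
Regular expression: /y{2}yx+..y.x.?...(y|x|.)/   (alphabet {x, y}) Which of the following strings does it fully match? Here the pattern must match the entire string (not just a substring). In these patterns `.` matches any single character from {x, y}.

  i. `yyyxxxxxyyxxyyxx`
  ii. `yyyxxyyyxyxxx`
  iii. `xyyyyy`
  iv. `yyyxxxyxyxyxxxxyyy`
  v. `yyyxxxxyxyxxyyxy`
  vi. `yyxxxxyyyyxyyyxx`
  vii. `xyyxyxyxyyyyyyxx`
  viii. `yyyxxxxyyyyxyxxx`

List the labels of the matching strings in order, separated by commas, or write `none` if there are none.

i → match
ii → match
iii → no match — must start with `y`
iv → no match
v → match
vi → no match
vii → no match — must start with `y`
viii → match

i, ii, v, viii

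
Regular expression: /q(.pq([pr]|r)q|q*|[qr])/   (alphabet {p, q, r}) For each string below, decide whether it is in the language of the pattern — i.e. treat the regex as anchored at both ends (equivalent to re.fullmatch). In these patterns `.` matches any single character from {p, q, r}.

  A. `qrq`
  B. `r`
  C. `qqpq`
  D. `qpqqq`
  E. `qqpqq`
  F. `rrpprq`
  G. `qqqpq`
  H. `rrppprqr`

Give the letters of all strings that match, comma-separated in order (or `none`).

none

A. `qrq` → no match
B. `r` → no match — must start with `q`
C. `qqpq` → no match
D. `qpqqq` → no match
E. `qqpqq` → no match
F. `rrpprq` → no match — must start with `q`
G. `qqqpq` → no match
H. `rrppprqr` → no match — must start with `q`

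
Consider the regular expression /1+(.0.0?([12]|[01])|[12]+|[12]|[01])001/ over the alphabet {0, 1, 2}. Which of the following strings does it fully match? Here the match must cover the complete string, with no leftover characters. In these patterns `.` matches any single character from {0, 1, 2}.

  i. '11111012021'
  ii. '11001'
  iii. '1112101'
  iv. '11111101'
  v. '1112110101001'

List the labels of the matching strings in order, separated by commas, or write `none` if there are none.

ii

i → no match — must end with '001'
ii → match
iii → no match — must end with '001'
iv → no match — must end with '001'
v → no match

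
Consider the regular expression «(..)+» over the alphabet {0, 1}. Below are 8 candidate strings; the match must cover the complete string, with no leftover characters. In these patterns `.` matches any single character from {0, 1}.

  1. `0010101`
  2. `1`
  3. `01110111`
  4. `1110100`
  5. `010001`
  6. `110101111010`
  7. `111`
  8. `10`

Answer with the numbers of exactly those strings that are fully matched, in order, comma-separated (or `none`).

1 → no match
2 → no match
3 → match
4 → no match
5 → match
6 → match
7 → no match
8 → match

3, 5, 6, 8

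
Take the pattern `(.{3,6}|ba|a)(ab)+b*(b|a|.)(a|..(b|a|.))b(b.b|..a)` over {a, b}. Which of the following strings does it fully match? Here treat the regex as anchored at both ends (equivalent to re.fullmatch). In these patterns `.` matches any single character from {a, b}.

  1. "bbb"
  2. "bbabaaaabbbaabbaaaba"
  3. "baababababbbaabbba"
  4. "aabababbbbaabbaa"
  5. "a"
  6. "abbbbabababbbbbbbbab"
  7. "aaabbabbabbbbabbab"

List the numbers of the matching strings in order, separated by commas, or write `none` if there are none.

1 → no match
2 → no match
3 → match
4 → match
5 → no match
6 → match
7 → no match

3, 4, 6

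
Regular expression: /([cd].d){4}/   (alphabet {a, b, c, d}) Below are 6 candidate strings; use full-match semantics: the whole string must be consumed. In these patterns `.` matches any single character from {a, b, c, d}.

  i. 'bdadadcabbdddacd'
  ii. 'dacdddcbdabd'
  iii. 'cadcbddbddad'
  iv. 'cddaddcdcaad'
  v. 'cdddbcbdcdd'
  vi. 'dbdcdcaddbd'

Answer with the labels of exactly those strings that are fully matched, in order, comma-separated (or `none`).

i → no match
ii → no match
iii → match
iv → no match
v → no match
vi → no match

iii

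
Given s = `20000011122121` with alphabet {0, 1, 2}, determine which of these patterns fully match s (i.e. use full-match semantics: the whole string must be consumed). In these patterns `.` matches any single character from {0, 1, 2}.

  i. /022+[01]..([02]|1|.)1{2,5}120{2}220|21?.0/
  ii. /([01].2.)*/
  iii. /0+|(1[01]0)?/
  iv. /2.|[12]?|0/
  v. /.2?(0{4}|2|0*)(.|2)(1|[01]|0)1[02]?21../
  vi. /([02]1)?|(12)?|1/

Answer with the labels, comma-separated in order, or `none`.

v

i → no match
ii → no match
iii → no match
iv → no match
v → match
vi → no match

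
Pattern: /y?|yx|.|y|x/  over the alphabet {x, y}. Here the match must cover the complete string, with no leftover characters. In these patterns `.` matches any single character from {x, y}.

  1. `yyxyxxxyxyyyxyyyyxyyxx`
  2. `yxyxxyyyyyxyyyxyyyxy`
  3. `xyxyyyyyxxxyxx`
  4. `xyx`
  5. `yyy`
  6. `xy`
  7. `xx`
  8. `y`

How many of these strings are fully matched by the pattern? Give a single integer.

1

1 → no match
2 → no match
3 → no match
4 → no match
5 → no match
6 → no match
7 → no match
8 → match
Total matched: 1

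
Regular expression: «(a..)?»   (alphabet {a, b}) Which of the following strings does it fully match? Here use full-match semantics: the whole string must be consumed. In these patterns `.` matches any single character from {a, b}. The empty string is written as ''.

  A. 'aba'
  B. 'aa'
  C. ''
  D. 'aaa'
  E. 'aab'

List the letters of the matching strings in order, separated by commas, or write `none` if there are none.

A. 'aba' → match
B. 'aa' → no match
C. '' → match
D. 'aaa' → match
E. 'aab' → match

A, C, D, E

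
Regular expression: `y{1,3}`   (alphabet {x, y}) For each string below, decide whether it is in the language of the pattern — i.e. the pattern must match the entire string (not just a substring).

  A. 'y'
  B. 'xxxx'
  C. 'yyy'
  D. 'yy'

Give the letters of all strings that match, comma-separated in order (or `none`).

A → match
B → no match — must start with 'y'
C → match
D → match

A, C, D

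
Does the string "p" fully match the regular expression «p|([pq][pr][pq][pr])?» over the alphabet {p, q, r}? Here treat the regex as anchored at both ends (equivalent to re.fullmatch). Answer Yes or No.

Yes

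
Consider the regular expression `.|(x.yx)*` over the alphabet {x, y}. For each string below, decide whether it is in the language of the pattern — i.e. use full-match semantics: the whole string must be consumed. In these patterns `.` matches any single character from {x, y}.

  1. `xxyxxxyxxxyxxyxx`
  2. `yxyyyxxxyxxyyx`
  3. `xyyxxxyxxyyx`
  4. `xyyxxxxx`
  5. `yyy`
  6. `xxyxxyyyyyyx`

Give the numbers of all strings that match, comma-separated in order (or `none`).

1 → no match
2 → no match
3 → match
4 → no match
5 → no match
6 → no match

3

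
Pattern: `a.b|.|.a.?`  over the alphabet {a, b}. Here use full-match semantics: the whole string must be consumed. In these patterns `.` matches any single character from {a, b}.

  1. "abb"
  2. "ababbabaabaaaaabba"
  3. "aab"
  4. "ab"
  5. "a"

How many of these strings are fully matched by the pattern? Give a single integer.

3

1 → match
2 → no match
3 → match
4 → no match
5 → match
Total matched: 3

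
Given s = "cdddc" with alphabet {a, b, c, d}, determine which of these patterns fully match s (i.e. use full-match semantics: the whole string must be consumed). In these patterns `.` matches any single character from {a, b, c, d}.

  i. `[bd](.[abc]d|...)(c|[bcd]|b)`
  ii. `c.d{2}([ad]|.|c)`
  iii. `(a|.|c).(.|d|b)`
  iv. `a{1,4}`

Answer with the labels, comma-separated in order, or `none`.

i → no match
ii → match
iii → no match
iv → no match — must start with "a"

ii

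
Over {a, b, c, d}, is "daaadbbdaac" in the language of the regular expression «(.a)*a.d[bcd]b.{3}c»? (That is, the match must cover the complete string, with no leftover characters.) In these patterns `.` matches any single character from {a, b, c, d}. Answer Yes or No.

Yes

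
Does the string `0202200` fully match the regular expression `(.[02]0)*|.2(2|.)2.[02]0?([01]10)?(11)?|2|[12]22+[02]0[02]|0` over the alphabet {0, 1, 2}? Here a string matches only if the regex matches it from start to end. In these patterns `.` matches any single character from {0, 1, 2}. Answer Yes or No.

Yes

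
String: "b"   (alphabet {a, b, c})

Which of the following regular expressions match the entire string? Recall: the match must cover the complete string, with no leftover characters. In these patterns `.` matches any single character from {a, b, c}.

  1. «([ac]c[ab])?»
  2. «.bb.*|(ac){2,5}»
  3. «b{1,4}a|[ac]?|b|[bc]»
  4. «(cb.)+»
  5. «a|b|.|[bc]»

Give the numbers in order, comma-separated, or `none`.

3, 5

1 → no match
2 → no match
3 → match
4 → no match — must start with "cb"
5 → match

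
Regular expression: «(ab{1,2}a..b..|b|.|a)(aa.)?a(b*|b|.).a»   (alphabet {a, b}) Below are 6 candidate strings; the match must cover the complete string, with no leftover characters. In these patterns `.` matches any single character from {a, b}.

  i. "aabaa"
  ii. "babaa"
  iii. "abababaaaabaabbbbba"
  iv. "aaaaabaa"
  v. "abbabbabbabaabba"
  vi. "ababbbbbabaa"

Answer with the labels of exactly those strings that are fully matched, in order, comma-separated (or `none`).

i, ii, iv, vi

i → match
ii → match
iii → no match
iv → match
v → no match
vi → match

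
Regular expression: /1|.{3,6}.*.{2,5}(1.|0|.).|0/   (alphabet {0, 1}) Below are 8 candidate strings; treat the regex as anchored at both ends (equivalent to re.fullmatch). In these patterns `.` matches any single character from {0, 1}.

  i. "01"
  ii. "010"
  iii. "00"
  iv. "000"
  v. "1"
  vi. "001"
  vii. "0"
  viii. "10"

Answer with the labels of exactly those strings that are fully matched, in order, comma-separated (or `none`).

i → no match
ii → no match
iii → no match
iv → no match
v → match
vi → no match
vii → match
viii → no match

v, vii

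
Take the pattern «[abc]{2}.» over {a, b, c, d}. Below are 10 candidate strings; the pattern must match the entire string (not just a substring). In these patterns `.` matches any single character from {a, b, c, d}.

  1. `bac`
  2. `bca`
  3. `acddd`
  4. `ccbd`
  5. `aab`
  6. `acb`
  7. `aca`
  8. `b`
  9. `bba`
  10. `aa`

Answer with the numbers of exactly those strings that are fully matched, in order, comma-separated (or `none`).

1, 2, 5, 6, 7, 9

1 → match
2 → match
3 → no match
4 → no match
5 → match
6 → match
7 → match
8 → no match
9 → match
10 → no match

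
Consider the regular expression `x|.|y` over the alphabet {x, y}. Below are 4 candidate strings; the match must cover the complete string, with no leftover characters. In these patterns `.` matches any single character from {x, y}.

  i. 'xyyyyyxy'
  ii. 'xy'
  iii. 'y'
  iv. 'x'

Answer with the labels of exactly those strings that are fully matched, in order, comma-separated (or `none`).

i → no match
ii → no match
iii → match
iv → match

iii, iv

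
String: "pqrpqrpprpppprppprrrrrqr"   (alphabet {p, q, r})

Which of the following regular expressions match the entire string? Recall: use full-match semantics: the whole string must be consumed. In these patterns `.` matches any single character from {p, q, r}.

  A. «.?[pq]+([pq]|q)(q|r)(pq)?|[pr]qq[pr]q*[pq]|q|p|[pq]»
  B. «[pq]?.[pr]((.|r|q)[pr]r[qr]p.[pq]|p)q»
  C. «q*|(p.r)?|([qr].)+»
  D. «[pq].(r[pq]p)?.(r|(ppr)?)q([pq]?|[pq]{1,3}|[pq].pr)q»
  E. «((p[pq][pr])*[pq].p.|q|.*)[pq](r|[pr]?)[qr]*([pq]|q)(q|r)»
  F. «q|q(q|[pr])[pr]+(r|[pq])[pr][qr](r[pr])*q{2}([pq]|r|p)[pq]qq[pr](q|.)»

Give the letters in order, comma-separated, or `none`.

A → no match
B → no match — must end with "q"
C → no match
D → no match — must end with "q"
E → match
F → no match — must start with "q"

E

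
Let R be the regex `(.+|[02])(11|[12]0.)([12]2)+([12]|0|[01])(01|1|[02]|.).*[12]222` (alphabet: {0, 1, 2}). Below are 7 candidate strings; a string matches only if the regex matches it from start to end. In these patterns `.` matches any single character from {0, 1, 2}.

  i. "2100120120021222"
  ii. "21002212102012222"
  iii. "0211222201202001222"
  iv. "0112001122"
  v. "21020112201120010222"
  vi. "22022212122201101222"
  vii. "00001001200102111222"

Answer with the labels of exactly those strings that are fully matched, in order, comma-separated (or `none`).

i, ii, iii, vi, vii

i → match
ii → match
iii → match
iv. "0112001122" → no match — must end with "222"
v → no match
vi → match
vii → match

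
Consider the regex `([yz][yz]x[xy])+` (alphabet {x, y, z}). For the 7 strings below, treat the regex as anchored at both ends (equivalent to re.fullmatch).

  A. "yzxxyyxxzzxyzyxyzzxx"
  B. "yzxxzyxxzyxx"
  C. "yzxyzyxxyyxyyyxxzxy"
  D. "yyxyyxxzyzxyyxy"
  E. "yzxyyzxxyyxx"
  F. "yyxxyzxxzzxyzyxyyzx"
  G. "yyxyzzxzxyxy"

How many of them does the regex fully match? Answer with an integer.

A → match
B → match
C → no match
D → no match
E → match
F → no match
G → no match
Total matched: 3

3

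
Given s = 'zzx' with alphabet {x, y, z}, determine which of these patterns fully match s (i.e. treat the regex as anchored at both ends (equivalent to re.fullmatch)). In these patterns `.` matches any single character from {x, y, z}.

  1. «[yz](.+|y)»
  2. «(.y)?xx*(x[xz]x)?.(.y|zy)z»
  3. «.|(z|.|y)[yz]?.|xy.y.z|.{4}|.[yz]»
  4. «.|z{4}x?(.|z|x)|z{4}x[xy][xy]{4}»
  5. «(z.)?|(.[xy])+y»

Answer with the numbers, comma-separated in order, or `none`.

1 → match
2 → no match — must end with 'z'
3 → match
4 → no match
5 → no match

1, 3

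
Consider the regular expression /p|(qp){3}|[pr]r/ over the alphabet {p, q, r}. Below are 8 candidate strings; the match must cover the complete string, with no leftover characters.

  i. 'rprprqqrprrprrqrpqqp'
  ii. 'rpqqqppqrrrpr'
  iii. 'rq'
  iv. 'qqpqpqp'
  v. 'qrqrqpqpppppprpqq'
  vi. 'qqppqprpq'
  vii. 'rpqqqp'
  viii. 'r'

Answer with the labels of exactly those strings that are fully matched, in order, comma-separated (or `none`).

i → no match
ii → no match
iii → no match
iv → no match
v → no match
vi → no match
vii → no match
viii → no match

none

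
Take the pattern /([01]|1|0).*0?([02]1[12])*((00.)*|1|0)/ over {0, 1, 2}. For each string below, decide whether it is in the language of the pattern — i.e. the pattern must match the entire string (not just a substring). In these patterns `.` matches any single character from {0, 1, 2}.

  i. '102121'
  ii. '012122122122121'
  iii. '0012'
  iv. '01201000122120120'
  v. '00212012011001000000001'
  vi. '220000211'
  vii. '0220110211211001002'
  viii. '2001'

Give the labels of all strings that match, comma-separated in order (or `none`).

i → match
ii → match
iii → match
iv → match
v → match
vi → no match
vii → match
viii → no match

i, ii, iii, iv, v, vii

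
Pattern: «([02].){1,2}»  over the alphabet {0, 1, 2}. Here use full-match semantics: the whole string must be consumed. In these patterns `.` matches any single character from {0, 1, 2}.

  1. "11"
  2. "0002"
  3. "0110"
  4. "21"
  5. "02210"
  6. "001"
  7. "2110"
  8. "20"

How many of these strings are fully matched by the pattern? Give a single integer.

3

1 → no match
2 → match
3 → no match
4 → match
5 → no match
6 → no match
7 → no match
8 → match
Total matched: 3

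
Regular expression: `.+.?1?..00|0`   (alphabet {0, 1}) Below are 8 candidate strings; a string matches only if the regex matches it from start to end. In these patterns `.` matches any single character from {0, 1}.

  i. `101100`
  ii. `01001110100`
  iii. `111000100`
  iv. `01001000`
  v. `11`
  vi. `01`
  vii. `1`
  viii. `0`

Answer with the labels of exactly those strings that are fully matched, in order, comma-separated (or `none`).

i, ii, iii, iv, viii

i → match
ii → match
iii → match
iv → match
v → no match
vi → no match
vii → no match
viii → match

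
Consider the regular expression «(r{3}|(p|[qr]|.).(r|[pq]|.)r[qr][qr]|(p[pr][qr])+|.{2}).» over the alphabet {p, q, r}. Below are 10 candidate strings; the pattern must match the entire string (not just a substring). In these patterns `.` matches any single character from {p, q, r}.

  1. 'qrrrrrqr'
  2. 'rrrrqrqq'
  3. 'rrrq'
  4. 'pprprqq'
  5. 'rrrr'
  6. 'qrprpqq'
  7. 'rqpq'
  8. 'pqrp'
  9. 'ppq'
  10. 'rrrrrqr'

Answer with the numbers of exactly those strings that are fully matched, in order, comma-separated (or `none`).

1 → no match
2 → no match
3 → match
4 → match
5 → match
6 → no match
7 → no match
8 → no match
9 → match
10 → match

3, 4, 5, 9, 10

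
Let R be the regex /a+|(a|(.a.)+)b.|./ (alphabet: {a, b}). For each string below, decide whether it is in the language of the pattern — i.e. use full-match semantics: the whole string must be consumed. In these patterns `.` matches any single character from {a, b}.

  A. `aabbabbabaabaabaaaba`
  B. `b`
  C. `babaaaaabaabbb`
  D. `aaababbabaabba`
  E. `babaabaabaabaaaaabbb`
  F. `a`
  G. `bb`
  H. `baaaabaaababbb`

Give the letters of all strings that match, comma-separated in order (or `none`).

A → match
B → match
C → match
D → match
E → match
F → match
G → no match
H → match

A, B, C, D, E, F, H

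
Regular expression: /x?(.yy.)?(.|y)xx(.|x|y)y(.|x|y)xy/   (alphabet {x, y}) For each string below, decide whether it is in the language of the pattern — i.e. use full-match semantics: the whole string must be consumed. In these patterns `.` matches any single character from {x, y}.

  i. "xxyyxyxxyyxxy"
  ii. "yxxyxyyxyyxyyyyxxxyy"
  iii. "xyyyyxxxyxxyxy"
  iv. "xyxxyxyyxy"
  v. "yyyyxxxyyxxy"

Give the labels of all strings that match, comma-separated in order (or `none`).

i, v

i → match
ii → no match — must end with "xy"
iii → no match
iv → no match
v → match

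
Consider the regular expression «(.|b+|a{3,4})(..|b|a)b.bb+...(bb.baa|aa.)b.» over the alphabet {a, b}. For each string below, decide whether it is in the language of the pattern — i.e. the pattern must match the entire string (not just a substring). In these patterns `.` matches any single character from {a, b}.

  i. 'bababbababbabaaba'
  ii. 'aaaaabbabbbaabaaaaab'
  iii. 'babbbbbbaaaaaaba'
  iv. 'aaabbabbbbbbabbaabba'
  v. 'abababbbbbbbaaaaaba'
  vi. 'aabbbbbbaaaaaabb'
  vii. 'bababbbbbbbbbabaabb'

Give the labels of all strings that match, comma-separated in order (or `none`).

i → match
ii → no match
iii → match
iv → match
v → match
vi → match
vii → match

i, iii, iv, v, vi, vii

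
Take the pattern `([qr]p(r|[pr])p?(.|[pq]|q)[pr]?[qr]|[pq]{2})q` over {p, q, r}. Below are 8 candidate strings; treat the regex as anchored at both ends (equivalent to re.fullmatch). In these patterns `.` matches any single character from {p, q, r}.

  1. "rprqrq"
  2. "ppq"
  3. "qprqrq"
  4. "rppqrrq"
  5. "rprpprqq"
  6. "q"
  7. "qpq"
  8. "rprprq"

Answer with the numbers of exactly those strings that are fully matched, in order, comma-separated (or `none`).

1, 2, 3, 4, 5, 7, 8

1 → match
2 → match
3 → match
4 → match
5 → match
6 → no match
7 → match
8 → match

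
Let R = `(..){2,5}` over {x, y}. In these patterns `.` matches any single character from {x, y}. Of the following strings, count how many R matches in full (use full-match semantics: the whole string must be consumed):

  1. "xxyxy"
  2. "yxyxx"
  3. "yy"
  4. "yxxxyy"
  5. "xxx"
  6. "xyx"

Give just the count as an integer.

1

1 → no match
2 → no match
3 → no match
4 → match
5 → no match
6 → no match
Total matched: 1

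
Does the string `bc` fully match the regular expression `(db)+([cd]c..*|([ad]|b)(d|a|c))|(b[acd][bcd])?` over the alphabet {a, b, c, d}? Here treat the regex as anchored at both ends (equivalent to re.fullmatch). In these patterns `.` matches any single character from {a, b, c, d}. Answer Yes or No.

No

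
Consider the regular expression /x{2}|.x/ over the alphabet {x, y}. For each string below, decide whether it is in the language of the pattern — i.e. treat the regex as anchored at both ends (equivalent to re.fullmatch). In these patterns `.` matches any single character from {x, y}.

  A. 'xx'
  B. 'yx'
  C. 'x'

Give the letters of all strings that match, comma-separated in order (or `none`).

A. 'xx' → match
B. 'yx' → match
C. 'x' → no match

A, B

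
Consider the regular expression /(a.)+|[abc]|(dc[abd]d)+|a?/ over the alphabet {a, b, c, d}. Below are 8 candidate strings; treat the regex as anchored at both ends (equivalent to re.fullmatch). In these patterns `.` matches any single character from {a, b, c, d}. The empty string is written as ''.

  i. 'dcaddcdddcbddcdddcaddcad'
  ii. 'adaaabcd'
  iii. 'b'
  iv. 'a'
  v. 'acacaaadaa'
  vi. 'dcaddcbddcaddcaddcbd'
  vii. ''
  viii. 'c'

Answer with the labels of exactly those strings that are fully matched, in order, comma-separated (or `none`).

i, iii, iv, v, vi, vii, viii

i → match
ii. 'adaaabcd' → no match
iii. 'b' → match
iv. 'a' → match
v. 'acacaaadaa' → match
vi → match
vii. '' → match
viii. 'c' → match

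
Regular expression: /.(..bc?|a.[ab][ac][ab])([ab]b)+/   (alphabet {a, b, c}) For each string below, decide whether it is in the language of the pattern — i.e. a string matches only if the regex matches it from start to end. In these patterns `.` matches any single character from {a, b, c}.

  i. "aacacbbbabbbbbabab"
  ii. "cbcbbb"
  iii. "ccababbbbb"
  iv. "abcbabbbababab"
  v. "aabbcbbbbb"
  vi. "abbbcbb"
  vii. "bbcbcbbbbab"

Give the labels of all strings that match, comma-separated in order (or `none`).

i, ii, iii, iv, v, vi, vii

i → match
ii. "cbcbbb" → match
iii. "ccababbbbb" → match
iv → match
v. "aabbcbbbbb" → match
vi. "abbbcbb" → match
vii. "bbcbcbbbbab" → match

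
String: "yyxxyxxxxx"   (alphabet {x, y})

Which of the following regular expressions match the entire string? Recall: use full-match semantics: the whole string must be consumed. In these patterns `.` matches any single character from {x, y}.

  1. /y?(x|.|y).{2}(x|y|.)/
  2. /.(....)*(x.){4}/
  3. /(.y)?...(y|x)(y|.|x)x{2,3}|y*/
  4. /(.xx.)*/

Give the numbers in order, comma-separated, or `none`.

3

1 → no match
2 → no match
3 → match
4 → no match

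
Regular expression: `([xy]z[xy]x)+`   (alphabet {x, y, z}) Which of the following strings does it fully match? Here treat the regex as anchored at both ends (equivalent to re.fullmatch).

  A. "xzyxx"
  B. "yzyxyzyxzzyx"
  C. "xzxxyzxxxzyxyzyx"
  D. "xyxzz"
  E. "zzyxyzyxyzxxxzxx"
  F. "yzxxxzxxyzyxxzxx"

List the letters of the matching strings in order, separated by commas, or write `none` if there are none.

C, F

A. "xzyxx" → no match
B. "yzyxyzyxzzyx" → no match
C → match
D. "xyxzz" → no match — must end with "x"
E → no match
F → match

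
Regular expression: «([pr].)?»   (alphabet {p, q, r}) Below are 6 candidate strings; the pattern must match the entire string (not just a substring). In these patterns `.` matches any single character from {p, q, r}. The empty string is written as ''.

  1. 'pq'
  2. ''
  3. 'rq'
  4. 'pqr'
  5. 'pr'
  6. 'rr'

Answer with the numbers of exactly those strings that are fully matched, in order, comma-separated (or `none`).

1 → match
2 → match
3 → match
4 → no match
5 → match
6 → match

1, 2, 3, 5, 6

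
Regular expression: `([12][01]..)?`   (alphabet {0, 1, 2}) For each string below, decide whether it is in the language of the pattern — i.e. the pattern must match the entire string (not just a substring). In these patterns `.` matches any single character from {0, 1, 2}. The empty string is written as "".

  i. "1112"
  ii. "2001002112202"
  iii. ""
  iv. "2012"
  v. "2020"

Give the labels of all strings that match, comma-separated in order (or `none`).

i, iii, iv, v

i → match
ii → no match
iii → match
iv → match
v → match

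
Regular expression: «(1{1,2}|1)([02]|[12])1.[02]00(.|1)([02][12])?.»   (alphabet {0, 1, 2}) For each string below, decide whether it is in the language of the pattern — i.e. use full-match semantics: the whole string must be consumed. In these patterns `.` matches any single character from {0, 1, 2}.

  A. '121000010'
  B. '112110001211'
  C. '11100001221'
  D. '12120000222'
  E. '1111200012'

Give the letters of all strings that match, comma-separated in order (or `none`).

A → match
B → match
C → match
D → match
E → match

A, B, C, D, E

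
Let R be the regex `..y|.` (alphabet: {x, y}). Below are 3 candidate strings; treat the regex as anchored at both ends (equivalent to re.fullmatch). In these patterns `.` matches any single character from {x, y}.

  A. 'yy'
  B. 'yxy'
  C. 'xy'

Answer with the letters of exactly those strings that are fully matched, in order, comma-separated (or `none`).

B

A → no match
B → match
C → no match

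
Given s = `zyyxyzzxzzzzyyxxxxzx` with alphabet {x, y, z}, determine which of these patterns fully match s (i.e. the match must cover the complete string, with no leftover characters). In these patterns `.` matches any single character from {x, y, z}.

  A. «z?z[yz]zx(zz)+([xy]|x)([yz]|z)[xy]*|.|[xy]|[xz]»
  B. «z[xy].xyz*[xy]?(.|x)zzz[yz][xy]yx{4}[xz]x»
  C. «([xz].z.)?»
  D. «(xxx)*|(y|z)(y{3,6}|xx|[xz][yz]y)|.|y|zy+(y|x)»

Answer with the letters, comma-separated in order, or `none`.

A → no match
B → match
C → no match
D → no match

B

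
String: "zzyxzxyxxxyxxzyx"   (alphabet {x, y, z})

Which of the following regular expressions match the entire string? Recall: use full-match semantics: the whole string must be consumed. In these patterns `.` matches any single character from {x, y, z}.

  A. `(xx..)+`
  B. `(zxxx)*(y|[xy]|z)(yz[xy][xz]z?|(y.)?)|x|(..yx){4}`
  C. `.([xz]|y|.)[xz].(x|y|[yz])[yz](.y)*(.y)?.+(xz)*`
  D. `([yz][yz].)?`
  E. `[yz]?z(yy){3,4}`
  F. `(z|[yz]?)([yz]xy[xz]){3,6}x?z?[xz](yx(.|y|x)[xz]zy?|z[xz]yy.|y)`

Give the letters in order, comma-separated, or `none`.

A → no match — must start with "xx"
B → match
C → no match
D → no match
E → no match — must end with "yy"
F → no match

B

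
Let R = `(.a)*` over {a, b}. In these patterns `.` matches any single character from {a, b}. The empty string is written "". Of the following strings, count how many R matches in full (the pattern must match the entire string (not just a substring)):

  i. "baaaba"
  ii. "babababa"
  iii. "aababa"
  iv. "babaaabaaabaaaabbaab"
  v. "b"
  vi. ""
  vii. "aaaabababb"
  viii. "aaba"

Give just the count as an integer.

i → match
ii → match
iii → match
iv → no match
v → no match
vi → match
vii → no match
viii → match
Total matched: 5

5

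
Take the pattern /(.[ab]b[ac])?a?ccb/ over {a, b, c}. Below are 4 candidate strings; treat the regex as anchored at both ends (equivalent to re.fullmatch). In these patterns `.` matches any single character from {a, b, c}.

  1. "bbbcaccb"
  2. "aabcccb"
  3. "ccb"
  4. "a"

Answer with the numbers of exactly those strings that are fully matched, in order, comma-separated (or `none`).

1. "bbbcaccb" → match
2. "aabcccb" → match
3. "ccb" → match
4. "a" → no match — must end with "ccb"

1, 2, 3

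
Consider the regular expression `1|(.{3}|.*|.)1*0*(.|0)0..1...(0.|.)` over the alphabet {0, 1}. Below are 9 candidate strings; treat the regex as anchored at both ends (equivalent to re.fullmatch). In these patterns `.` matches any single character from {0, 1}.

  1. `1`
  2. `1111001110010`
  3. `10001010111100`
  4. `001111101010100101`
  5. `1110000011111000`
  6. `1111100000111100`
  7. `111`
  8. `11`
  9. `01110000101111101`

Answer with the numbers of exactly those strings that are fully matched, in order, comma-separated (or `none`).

1 → match
2 → match
3 → match
4 → match
5 → match
6 → match
7 → no match
8 → no match
9 → match

1, 2, 3, 4, 5, 6, 9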